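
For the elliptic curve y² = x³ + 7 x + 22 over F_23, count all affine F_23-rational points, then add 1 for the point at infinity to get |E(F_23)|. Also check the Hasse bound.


Affine points = {(3, 1), (3, 22), (6, 2), (6, 21), (7, 0), (9, 3), (9, 20), (11, 2), (11, 21), (14, 9), (14, 14), (15, 11), (15, 12), (18, 0), (21, 0)}; affine count = 15; |E(F_23)| = 16.

Discriminant check: Δ ∝ 4a³ + 27b² = 4·7³ + 27·22² = 4·343 + 27·484 ≡ 19 (mod 23). Nonzero ⇒ E is nonsingular.
For each x ∈ F_23, compute rhs = x³ + 7·x + 22 mod 23, then count y ∈ F_23 with y² ≡ rhs.
  x = 0: rhs = 22, matching y values: none (0 points).
  x = 1: rhs = 7, matching y values: none (0 points).
  x = 2: rhs = 21, matching y values: none (0 points).
  x = 3: rhs = 1, matching y values: 1, 22 (2 points).
  x = 4: rhs = 22, matching y values: none (0 points).
  x = 5: rhs = 21, matching y values: none (0 points).
  x = 6: rhs = 4, matching y values: 2, 21 (2 points).
  x = 7: rhs = 0, matching y values: 0 (1 points).
  x = 8: rhs = 15, matching y values: none (0 points).
  x = 9: rhs = 9, matching y values: 3, 20 (2 points).
  x = 10: rhs = 11, matching y values: none (0 points).
  x = 11: rhs = 4, matching y values: 2, 21 (2 points).
  x = 12: rhs = 17, matching y values: none (0 points).
  x = 13: rhs = 10, matching y values: none (0 points).
  x = 14: rhs = 12, matching y values: 9, 14 (2 points).
  x = 15: rhs = 6, matching y values: 11, 12 (2 points).
  x = 16: rhs = 21, matching y values: none (0 points).
  x = 17: rhs = 17, matching y values: none (0 points).
  x = 18: rhs = 0, matching y values: 0 (1 points).
  x = 19: rhs = 22, matching y values: none (0 points).
  x = 20: rhs = 20, matching y values: none (0 points).
  x = 21: rhs = 0, matching y values: 0 (1 points).
  x = 22: rhs = 14, matching y values: none (0 points).
Total affine count: 15.
Full point count |E(F_23)| = 15 + 1 = 16.
Hasse bound: |16 − (23+1)| = |-8| = 8 ≤ 2√23 ≈ 9.5917 ✓.


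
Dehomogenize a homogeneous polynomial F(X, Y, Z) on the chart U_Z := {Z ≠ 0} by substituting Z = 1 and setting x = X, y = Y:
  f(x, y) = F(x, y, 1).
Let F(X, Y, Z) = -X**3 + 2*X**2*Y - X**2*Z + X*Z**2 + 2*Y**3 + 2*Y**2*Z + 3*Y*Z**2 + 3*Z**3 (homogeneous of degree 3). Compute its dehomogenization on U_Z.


f(x, y) = -x**3 + 2*x**2*y - x**2 + x + 2*y**3 + 2*y**2 + 3*y + 3

On U_Z we set Z = 1. Each monomial c·X^i·Y^j·Z^k in F becomes c·x^i·y^j·1^k = c·x^i·y^j.
Substituting Z = 1: F(X, Y, 1) = -x**3 + 2*x**2*y - x**2 + x + 2*y**3 + 2*y**2 + 3*y + 3.
Note: deg(f) ≤ deg(F) = 3; strict inequality happens when F is divisible by Z (lost terms).


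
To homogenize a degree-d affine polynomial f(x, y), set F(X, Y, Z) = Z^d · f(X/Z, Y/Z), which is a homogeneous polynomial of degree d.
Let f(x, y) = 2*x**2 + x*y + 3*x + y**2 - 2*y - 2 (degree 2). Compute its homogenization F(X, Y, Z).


F(X, Y, Z) = 2*X**2 + X*Y + 3*X*Z + Y**2 - 2*Y*Z - 2*Z**2

deg(f) = 2.
Substitute x = X/Z, y = Y/Z into f, then multiply by Z^2.
  monomial 2·x^2·y^0 ↦ 2·X^2·Y^0·Z^0.
  monomial 1·x^1·y^1 ↦ 1·X^1·Y^1·Z^0.
  monomial 3·x^1·y^0 ↦ 3·X^1·Y^0·Z^1.
  monomial 1·x^0·y^2 ↦ 1·X^0·Y^2·Z^0.
  monomial -2·x^0·y^1 ↦ -2·X^0·Y^1·Z^1.
  monomial -2·x^0·y^0 ↦ -2·X^0·Y^0·Z^2.
Collecting: F(X, Y, Z) = 2*X**2 + X*Y + 3*X*Z + Y**2 - 2*Y*Z - 2*Z**2.


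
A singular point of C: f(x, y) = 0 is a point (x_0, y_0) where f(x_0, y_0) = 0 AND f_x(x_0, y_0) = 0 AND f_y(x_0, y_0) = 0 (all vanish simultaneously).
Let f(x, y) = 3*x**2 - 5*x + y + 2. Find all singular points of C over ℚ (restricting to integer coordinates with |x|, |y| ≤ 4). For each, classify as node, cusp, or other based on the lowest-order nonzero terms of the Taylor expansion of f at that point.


No singular points in the scanned grid; C is smooth there.

Compute partial derivatives:
  f_x = 6*x - 5.
  f_y = 1.
f_y = 1 is a nonzero constant, so f_y never vanishes: no point (x, y) can satisfy f = f_x = f_y = 0. In particular no (x, y) ∈ {−4, ..., 4}² is singular; the curve is smooth.


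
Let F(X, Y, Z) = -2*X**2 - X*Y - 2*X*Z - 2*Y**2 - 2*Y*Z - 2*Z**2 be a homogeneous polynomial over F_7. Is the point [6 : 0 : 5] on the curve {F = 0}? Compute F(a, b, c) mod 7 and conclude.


F(6,0,5) ≡ 0 (mod 7); P is on the curve.

Evaluate F(6, 0, 5) term-by-term (mod 7).
  -2*X**2 ↦ -2·36·1·1 = -72
  -X*Y ↦ -1·6·0·1 = 0
  -2*X*Z ↦ -2·6·1·5 = -60
  -2*Y**2 ↦ -2·1·0·1 = 0
  -2*Y*Z ↦ -2·1·0·5 = 0
  -2*Z**2 ↦ -2·1·1·25 = -50
Sum: F(6, 0, 5) = (-72) + (0) + (-60) + (0) + (0) + (-50) = -182.
Reducing mod 7: -182 ≡ 0 (mod 7).
Since F(a, b, c) ≡ 0 (mod 7), P lies on the curve.


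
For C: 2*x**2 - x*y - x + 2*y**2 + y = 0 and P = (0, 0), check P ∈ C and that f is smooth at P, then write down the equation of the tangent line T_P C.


Tangent line at P: -x + y = 0.

Step 1: f(0, 0) = 0, so P lies on C.
Step 2: partial derivatives
  f_x(x, y) = 4*x - y - 1, f_y(x, y) = -x + 4*y + 1.
  f_x(P) = -1, f_y(P) = 1 (gradient nonzero, so P is smooth).
Step 3: tangent line at P: -1·(x − 0) + 1·(y − 0) = 0.
Expanding: -x + y = 0.


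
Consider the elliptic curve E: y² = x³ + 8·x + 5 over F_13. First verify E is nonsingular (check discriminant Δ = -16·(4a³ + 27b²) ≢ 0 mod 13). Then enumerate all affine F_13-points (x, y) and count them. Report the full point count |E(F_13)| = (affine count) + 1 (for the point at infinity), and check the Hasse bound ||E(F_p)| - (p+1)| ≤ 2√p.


Affine points = {(1, 1), (1, 12), (2, 4), (2, 9), (3, 2), (3, 11), (4, 6), (4, 7), (5, 1), (5, 12), (6, 3), (6, 10), (7, 1), (7, 12), (8, 3), (8, 10), (9, 0), (12, 3), (12, 10)}; affine count = 19; |E(F_13)| = 20.

Discriminant check: Δ ∝ 4a³ + 27b² = 4·8³ + 27·5² = 4·512 + 27·25 ≡ 6 (mod 13). Nonzero ⇒ E is nonsingular.
For each x ∈ F_13, compute rhs = x³ + 8·x + 5 mod 13, then count y ∈ F_13 with y² ≡ rhs.
  x = 0: rhs = 5, matching y values: none (0 points).
  x = 1: rhs = 1, matching y values: 1, 12 (2 points).
  x = 2: rhs = 3, matching y values: 4, 9 (2 points).
  x = 3: rhs = 4, matching y values: 2, 11 (2 points).
  x = 4: rhs = 10, matching y values: 6, 7 (2 points).
  x = 5: rhs = 1, matching y values: 1, 12 (2 points).
  x = 6: rhs = 9, matching y values: 3, 10 (2 points).
  x = 7: rhs = 1, matching y values: 1, 12 (2 points).
  x = 8: rhs = 9, matching y values: 3, 10 (2 points).
  x = 9: rhs = 0, matching y values: 0 (1 points).
  x = 10: rhs = 6, matching y values: none (0 points).
  x = 11: rhs = 7, matching y values: none (0 points).
  x = 12: rhs = 9, matching y values: 3, 10 (2 points).
Total affine count: 19.
Full point count |E(F_13)| = 19 + 1 = 20.
Hasse bound: |20 − (13+1)| = |6| = 6 ≤ 2√13 ≈ 7.2111 ✓.


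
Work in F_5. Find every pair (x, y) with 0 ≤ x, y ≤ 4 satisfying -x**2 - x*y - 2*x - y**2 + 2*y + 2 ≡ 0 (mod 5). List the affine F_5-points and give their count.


Affine F_5-points: {(2, 2), (2, 3), (3, 1), (3, 3), (4, 1), (4, 2)}; count = 6.

For each of the 25 pairs (x, y) ∈ F_5², evaluate f(x, y) mod 5. Record the zeros.
  x = 0: [0↦2, 1↦3, 2↦2, 3↦4, 4↦4]  zeros at y ∈ ∅
  x = 1: [0↦4, 1↦4, 2↦2, 3↦3, 4↦2]  zeros at y ∈ ∅
  x = 2: [0↦4, 1↦3, 2↦0, 3↦0, 4↦3]  zeros at y ∈ {2, 3}
  x = 3: [0↦2, 1↦0, 2↦1, 3↦0, 4↦2]  zeros at y ∈ {1, 3}
  x = 4: [0↦3, 1↦0, 2↦0, 3↦3, 4↦4]  zeros at y ∈ {1, 2}
Collecting zeros: affine points = {(2, 2), (2, 3), (3, 1), (3, 3), (4, 1), (4, 2)}.
Total count |C(F_5)_aff| = 6.


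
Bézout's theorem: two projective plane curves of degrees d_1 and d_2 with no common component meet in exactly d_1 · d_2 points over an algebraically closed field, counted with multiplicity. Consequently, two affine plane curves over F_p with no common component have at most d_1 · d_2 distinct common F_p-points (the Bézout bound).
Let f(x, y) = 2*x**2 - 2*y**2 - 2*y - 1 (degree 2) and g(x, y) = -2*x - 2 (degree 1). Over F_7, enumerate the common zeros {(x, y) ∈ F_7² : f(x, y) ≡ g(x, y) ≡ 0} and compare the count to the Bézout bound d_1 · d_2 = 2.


Common zeros: ∅; count = 0; Bézout bound = 2.

deg(f) = 2, deg(g) = 1, so Bézout bound = 2.
Scan x ∈ F_7. For each x, list the y ∈ F_7 with f(x, y) ≡ 0 and those with g(x, y) ≡ 0 (mod 7); the common zeros in that column are the intersection.
  x = 0: f ≡ 0 at y ∈ ∅; g ≡ 0 at y ∈ ∅; common: ∅.
  x = 1: f ≡ 0 at y ∈ ∅; g ≡ 0 at y ∈ ∅; common: ∅.
  x = 2: f ≡ 0 at y ∈ {0, 6}; g ≡ 0 at y ∈ ∅; common: ∅.
  x = 3: f ≡ 0 at y ∈ {3}; g ≡ 0 at y ∈ ∅; common: ∅.
  x = 4: f ≡ 0 at y ∈ {3}; g ≡ 0 at y ∈ ∅; common: ∅.
  x = 5: f ≡ 0 at y ∈ {0, 6}; g ≡ 0 at y ∈ ∅; common: ∅.
  x = 6: f ≡ 0 at y ∈ ∅; g ≡ 0 at y ∈ {0, 1, 2, 3, 4, 5, 6}; common: ∅.
Collecting: common zeros = ∅, so the count is 0.
Comparison with the Bézout bound: 0 ≤ 2 = deg(f)·deg(g), as expected for curves with no common component (the affine F_7-count falls short of the bound because intersections may lie at infinity, over extension fields, or carry multiplicity).


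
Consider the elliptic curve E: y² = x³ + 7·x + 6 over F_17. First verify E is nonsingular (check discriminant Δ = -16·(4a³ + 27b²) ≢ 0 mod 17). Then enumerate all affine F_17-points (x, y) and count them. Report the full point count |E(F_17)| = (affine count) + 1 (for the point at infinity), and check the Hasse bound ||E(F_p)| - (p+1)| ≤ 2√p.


Affine points = {(4, 8), (4, 9), (5, 8), (5, 9), (6, 3), (6, 14), (8, 8), (8, 9), (9, 4), (9, 13), (12, 4), (12, 13), (13, 4), (13, 13), (14, 3), (14, 14), (15, 1), (15, 16), (16, 7), (16, 10)}; affine count = 20; |E(F_17)| = 21.

Discriminant check: Δ ∝ 4a³ + 27b² = 4·7³ + 27·6² = 4·343 + 27·36 ≡ 15 (mod 17). Nonzero ⇒ E is nonsingular.
For each x ∈ F_17, compute rhs = x³ + 7·x + 6 mod 17, then count y ∈ F_17 with y² ≡ rhs.
  x = 0: rhs = 6, matching y values: none (0 points).
  x = 1: rhs = 14, matching y values: none (0 points).
  x = 2: rhs = 11, matching y values: none (0 points).
  x = 3: rhs = 3, matching y values: none (0 points).
  x = 4: rhs = 13, matching y values: 8, 9 (2 points).
  x = 5: rhs = 13, matching y values: 8, 9 (2 points).
  x = 6: rhs = 9, matching y values: 3, 14 (2 points).
  x = 7: rhs = 7, matching y values: none (0 points).
  x = 8: rhs = 13, matching y values: 8, 9 (2 points).
  x = 9: rhs = 16, matching y values: 4, 13 (2 points).
  x = 10: rhs = 5, matching y values: none (0 points).
  x = 11: rhs = 3, matching y values: none (0 points).
  x = 12: rhs = 16, matching y values: 4, 13 (2 points).
  x = 13: rhs = 16, matching y values: 4, 13 (2 points).
  x = 14: rhs = 9, matching y values: 3, 14 (2 points).
  x = 15: rhs = 1, matching y values: 1, 16 (2 points).
  x = 16: rhs = 15, matching y values: 7, 10 (2 points).
Total affine count: 20.
Full point count |E(F_17)| = 20 + 1 = 21.
Hasse bound: |21 − (17+1)| = |3| = 3 ≤ 2√17 ≈ 8.2462 ✓.


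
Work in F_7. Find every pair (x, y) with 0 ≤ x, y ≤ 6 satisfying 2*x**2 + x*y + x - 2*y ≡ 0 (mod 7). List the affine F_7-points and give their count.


Affine F_7-points: {(0, 0), (1, 3), (3, 0), (4, 3), (5, 5), (6, 5)}; count = 6.

For each of the 49 pairs (x, y) ∈ F_7², evaluate f(x, y) mod 7. Record the zeros.
  x = 0: [0↦0, 1↦5, 2↦3, 3↦1, 4↦6, 5↦4, 6↦2]  zeros at y ∈ {0}
  x = 1: [0↦3, 1↦2, 2↦1, 3↦0, 4↦6, 5↦5, 6↦4]  zeros at y ∈ {3}
  x = 2: [0↦3, 1↦3, 2↦3, 3↦3, 4↦3, 5↦3, 6↦3]  zeros at y ∈ ∅
  x = 3: [0↦0, 1↦1, 2↦2, 3↦3, 4↦4, 5↦5, 6↦6]  zeros at y ∈ {0}
  x = 4: [0↦1, 1↦3, 2↦5, 3↦0, 4↦2, 5↦4, 6↦6]  zeros at y ∈ {3}
  x = 5: [0↦6, 1↦2, 2↦5, 3↦1, 4↦4, 5↦0, 6↦3]  zeros at y ∈ {5}
  x = 6: [0↦1, 1↦5, 2↦2, 3↦6, 4↦3, 5↦0, 6↦4]  zeros at y ∈ {5}
Collecting zeros: affine points = {(0, 0), (1, 3), (3, 0), (4, 3), (5, 5), (6, 5)}.
Total count |C(F_7)_aff| = 6.


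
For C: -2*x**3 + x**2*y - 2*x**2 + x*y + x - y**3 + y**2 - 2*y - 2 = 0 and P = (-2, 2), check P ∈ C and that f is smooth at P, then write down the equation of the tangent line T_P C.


Tangent line at P: -21*x - 8*y - 26 = 0.

Step 1: f(-2, 2) = 0, so P lies on C.
Step 2: partial derivatives
  f_x(x, y) = -6*x**2 + 2*x*y - 4*x + y + 1, f_y(x, y) = x**2 + x - 3*y**2 + 2*y - 2.
  f_x(P) = -21, f_y(P) = -8 (gradient nonzero, so P is smooth).
Step 3: tangent line at P: -21·(x − -2) + -8·(y − 2) = 0.
Expanding: -21*x - 8*y - 26 = 0.


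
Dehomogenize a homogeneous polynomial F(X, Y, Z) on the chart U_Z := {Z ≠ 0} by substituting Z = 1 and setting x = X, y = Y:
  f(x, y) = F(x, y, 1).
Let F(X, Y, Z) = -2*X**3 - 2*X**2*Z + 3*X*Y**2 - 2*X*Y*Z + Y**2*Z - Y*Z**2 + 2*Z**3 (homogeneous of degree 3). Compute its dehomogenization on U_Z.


f(x, y) = -2*x**3 - 2*x**2 + 3*x*y**2 - 2*x*y + y**2 - y + 2

On U_Z we set Z = 1. Each monomial c·X^i·Y^j·Z^k in F becomes c·x^i·y^j·1^k = c·x^i·y^j.
Substituting Z = 1: F(X, Y, 1) = -2*x**3 - 2*x**2 + 3*x*y**2 - 2*x*y + y**2 - y + 2.
Note: deg(f) ≤ deg(F) = 3; strict inequality happens when F is divisible by Z (lost terms).


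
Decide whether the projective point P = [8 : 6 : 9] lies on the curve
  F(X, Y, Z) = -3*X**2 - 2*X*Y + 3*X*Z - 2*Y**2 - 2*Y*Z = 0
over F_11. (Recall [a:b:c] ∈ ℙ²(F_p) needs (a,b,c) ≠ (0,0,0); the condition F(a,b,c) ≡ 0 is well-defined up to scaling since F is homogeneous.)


F(8,6,9) ≡ 1 (mod 11); P is NOT on the curve.

Evaluate F(8, 6, 9) term-by-term (mod 11).
  -3*X**2 ↦ -3·64·1·1 = -192
  -2*X*Y ↦ -2·8·6·1 = -96
  3*X*Z ↦ 3·8·1·9 = 216
  -2*Y**2 ↦ -2·1·36·1 = -72
  -2*Y*Z ↦ -2·1·6·9 = -108
Sum: F(8, 6, 9) = (-192) + (-96) + (216) + (-72) + (-108) = -252.
Reducing mod 11: -252 ≡ 1 (mod 11).
Since F(a, b, c) ≡ 1 ≠ 0 (mod 11), P does NOT lie on the curve.


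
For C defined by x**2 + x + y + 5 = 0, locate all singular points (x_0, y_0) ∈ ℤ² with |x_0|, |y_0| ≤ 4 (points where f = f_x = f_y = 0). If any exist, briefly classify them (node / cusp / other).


No singular points in the scanned grid; C is smooth there.

Compute partial derivatives:
  f_x = 2*x + 1.
  f_y = 1.
f_y = 1 is a nonzero constant, so f_y never vanishes: no point (x, y) can satisfy f = f_x = f_y = 0. In particular no (x, y) ∈ {−4, ..., 4}² is singular; the curve is smooth.


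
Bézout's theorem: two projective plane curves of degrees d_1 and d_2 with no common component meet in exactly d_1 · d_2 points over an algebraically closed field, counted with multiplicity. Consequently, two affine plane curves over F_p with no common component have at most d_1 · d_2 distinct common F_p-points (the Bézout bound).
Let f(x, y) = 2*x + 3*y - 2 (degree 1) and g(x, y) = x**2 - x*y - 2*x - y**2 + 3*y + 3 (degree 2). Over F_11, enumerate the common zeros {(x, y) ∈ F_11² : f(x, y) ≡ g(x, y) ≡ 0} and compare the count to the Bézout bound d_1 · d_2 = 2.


Common zeros: {(8, 10)}; count = 1; Bézout bound = 2.

deg(f) = 1, deg(g) = 2, so Bézout bound = 2.
Scan x ∈ F_11. For each x, list the y ∈ F_11 with f(x, y) ≡ 0 and those with g(x, y) ≡ 0 (mod 11); the common zeros in that column are the intersection.
  x = 0: f ≡ 0 at y ∈ {8}; g ≡ 0 at y ∈ ∅; common: ∅.
  x = 1: f ≡ 0 at y ∈ {0}; g ≡ 0 at y ∈ {6, 7}; common: ∅.
  x = 2: f ≡ 0 at y ∈ {3}; g ≡ 0 at y ∈ ∅; common: ∅.
  x = 3: f ≡ 0 at y ∈ {6}; g ≡ 0 at y ∈ ∅; common: ∅.
  x = 4: f ≡ 0 at y ∈ {9}; g ≡ 0 at y ∈ {0, 10}; common: ∅.
  x = 5: f ≡ 0 at y ∈ {1}; g ≡ 0 at y ∈ ∅; common: ∅.
  x = 6: f ≡ 0 at y ∈ {4}; g ≡ 0 at y ∈ ∅; common: ∅.
  x = 7: f ≡ 0 at y ∈ {7}; g ≡ 0 at y ∈ {1, 6}; common: ∅.
  x = 8: f ≡ 0 at y ∈ {10}; g ≡ 0 at y ∈ {7, 10}; common: {10}.
  x = 9: f ≡ 0 at y ∈ {2}; g ≡ 0 at y ∈ {0, 5}; common: ∅.
  x = 10: f ≡ 0 at y ∈ {5}; g ≡ 0 at y ∈ ∅; common: ∅.
Collecting: common zeros = {(8, 10)}, so the count is 1.
Comparison with the Bézout bound: 1 ≤ 2 = deg(f)·deg(g), as expected for curves with no common component (the affine F_11-count falls short of the bound because intersections may lie at infinity, over extension fields, or carry multiplicity).


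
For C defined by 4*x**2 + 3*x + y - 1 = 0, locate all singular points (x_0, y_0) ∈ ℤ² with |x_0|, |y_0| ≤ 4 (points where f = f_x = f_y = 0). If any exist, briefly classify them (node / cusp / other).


No singular points in the scanned grid; C is smooth there.

Compute partial derivatives:
  f_x = 8*x + 3.
  f_y = 1.
f_y = 1 is a nonzero constant, so f_y never vanishes: no point (x, y) can satisfy f = f_x = f_y = 0. In particular no (x, y) ∈ {−4, ..., 4}² is singular; the curve is smooth.


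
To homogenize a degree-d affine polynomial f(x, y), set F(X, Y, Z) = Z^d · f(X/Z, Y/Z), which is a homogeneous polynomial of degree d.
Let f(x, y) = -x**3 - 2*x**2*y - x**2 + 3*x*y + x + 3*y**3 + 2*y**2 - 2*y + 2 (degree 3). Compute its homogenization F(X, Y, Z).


F(X, Y, Z) = -X**3 - 2*X**2*Y - X**2*Z + 3*X*Y*Z + X*Z**2 + 3*Y**3 + 2*Y**2*Z - 2*Y*Z**2 + 2*Z**3

deg(f) = 3.
Substitute x = X/Z, y = Y/Z into f, then multiply by Z^3.
  monomial -1·x^3·y^0 ↦ -1·X^3·Y^0·Z^0.
  monomial -2·x^2·y^1 ↦ -2·X^2·Y^1·Z^0.
  monomial -1·x^2·y^0 ↦ -1·X^2·Y^0·Z^1.
  monomial 3·x^1·y^1 ↦ 3·X^1·Y^1·Z^1.
  monomial 1·x^1·y^0 ↦ 1·X^1·Y^0·Z^2.
  monomial 3·x^0·y^3 ↦ 3·X^0·Y^3·Z^0.
  monomial 2·x^0·y^2 ↦ 2·X^0·Y^2·Z^1.
  monomial -2·x^0·y^1 ↦ -2·X^0·Y^1·Z^2.
  monomial 2·x^0·y^0 ↦ 2·X^0·Y^0·Z^3.
Collecting: F(X, Y, Z) = -X**3 - 2*X**2*Y - X**2*Z + 3*X*Y*Z + X*Z**2 + 3*Y**3 + 2*Y**2*Z - 2*Y*Z**2 + 2*Z**3.


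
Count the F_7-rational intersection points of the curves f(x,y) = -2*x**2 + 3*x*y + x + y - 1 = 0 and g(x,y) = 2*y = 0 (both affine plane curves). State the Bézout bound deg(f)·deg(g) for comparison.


Common zeros: {(2, 0)}; count = 1; Bézout bound = 2.

deg(f) = 2, deg(g) = 1, so Bézout bound = 2.
Scan x ∈ F_7. For each x, list the y ∈ F_7 with f(x, y) ≡ 0 and those with g(x, y) ≡ 0 (mod 7); the common zeros in that column are the intersection.
  x = 0: f ≡ 0 at y ∈ {1}; g ≡ 0 at y ∈ {0}; common: ∅.
  x = 1: f ≡ 0 at y ∈ {4}; g ≡ 0 at y ∈ {0}; common: ∅.
  x = 2: f ≡ 0 at y ∈ {0, 1, 2, 3, 4, 5, 6}; g ≡ 0 at y ∈ {0}; common: {0}.
  x = 3: f ≡ 0 at y ∈ {3}; g ≡ 0 at y ∈ {0}; common: ∅.
  x = 4: f ≡ 0 at y ∈ {6}; g ≡ 0 at y ∈ {0}; common: ∅.
  x = 5: f ≡ 0 at y ∈ {2}; g ≡ 0 at y ∈ {0}; common: ∅.
  x = 6: f ≡ 0 at y ∈ {5}; g ≡ 0 at y ∈ {0}; common: ∅.
Collecting: common zeros = {(2, 0)}, so the count is 1.
Comparison with the Bézout bound: 1 ≤ 2 = deg(f)·deg(g), as expected for curves with no common component (the affine F_7-count falls short of the bound because intersections may lie at infinity, over extension fields, or carry multiplicity).


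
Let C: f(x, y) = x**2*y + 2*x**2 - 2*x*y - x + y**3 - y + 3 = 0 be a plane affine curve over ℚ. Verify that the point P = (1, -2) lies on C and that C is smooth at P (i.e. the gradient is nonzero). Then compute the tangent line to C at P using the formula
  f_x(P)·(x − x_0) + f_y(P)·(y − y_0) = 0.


Tangent line at P: 3*x + 10*y + 17 = 0.

Step 1: f(1, -2) = 0, so P lies on C.
Step 2: partial derivatives
  f_x(x, y) = 2*x*y + 4*x - 2*y - 1, f_y(x, y) = x**2 - 2*x + 3*y**2 - 1.
  f_x(P) = 3, f_y(P) = 10 (gradient nonzero, so P is smooth).
Step 3: tangent line at P: 3·(x − 1) + 10·(y − -2) = 0.
Expanding: 3*x + 10*y + 17 = 0.


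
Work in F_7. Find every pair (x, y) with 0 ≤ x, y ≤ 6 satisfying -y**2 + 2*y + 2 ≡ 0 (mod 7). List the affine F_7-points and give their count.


Affine F_7-points: ∅; count = 0.

For each of the 49 pairs (x, y) ∈ F_7², evaluate f(x, y) mod 7. Record the zeros.
  x = 0: [0↦2, 1↦3, 2↦2, 3↦6, 4↦1, 5↦1, 6↦6]  zeros at y ∈ ∅
  x = 1: [0↦2, 1↦3, 2↦2, 3↦6, 4↦1, 5↦1, 6↦6]  zeros at y ∈ ∅
  x = 2: [0↦2, 1↦3, 2↦2, 3↦6, 4↦1, 5↦1, 6↦6]  zeros at y ∈ ∅
  x = 3: [0↦2, 1↦3, 2↦2, 3↦6, 4↦1, 5↦1, 6↦6]  zeros at y ∈ ∅
  x = 4: [0↦2, 1↦3, 2↦2, 3↦6, 4↦1, 5↦1, 6↦6]  zeros at y ∈ ∅
  x = 5: [0↦2, 1↦3, 2↦2, 3↦6, 4↦1, 5↦1, 6↦6]  zeros at y ∈ ∅
  x = 6: [0↦2, 1↦3, 2↦2, 3↦6, 4↦1, 5↦1, 6↦6]  zeros at y ∈ ∅
Collecting zeros: affine points = ∅.
Total count |C(F_7)_aff| = 0.


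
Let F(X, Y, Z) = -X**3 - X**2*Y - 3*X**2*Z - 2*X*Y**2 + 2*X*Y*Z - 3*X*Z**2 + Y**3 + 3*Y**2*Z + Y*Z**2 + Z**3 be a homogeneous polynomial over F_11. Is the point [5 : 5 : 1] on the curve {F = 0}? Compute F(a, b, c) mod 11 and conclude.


F(5,5,1) ≡ 7 (mod 11); P is NOT on the curve.

Evaluate F(5, 5, 1) term-by-term (mod 11).
  -X**3 ↦ -1·125·1·1 = -125
  -X**2*Y ↦ -1·25·5·1 = -125
  -3*X**2*Z ↦ -3·25·1·1 = -75
  -2*X*Y**2 ↦ -2·5·25·1 = -250
  2*X*Y*Z ↦ 2·5·5·1 = 50
  -3*X*Z**2 ↦ -3·5·1·1 = -15
  Y**3 ↦ 1·1·125·1 = 125
  3*Y**2*Z ↦ 3·1·25·1 = 75
  Y*Z**2 ↦ 1·1·5·1 = 5
  Z**3 ↦ 1·1·1·1 = 1
Sum: F(5, 5, 1) = (-125) + (-125) + (-75) + (-250) + (50) + (-15) + (125) + (75) + (5) + (1) = -334.
Reducing mod 11: -334 ≡ 7 (mod 11).
Since F(a, b, c) ≡ 7 ≠ 0 (mod 11), P does NOT lie on the curve.


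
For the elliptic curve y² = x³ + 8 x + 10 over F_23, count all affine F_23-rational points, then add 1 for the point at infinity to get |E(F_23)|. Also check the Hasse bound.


Affine points = {(7, 8), (7, 15), (9, 11), (9, 12), (10, 3), (10, 20), (11, 7), (11, 16), (15, 3), (15, 20), (16, 5), (16, 18), (18, 11), (18, 12), (19, 11), (19, 12), (21, 3), (21, 20), (22, 1), (22, 22)}; affine count = 20; |E(F_23)| = 21.

Discriminant check: Δ ∝ 4a³ + 27b² = 4·8³ + 27·10² = 4·512 + 27·100 ≡ 10 (mod 23). Nonzero ⇒ E is nonsingular.
For each x ∈ F_23, compute rhs = x³ + 8·x + 10 mod 23, then count y ∈ F_23 with y² ≡ rhs.
  x = 0: rhs = 10, matching y values: none (0 points).
  x = 1: rhs = 19, matching y values: none (0 points).
  x = 2: rhs = 11, matching y values: none (0 points).
  x = 3: rhs = 15, matching y values: none (0 points).
  x = 4: rhs = 14, matching y values: none (0 points).
  x = 5: rhs = 14, matching y values: none (0 points).
  x = 6: rhs = 21, matching y values: none (0 points).
  x = 7: rhs = 18, matching y values: 8, 15 (2 points).
  x = 8: rhs = 11, matching y values: none (0 points).
  x = 9: rhs = 6, matching y values: 11, 12 (2 points).
  x = 10: rhs = 9, matching y values: 3, 20 (2 points).
  x = 11: rhs = 3, matching y values: 7, 16 (2 points).
  x = 12: rhs = 17, matching y values: none (0 points).
  x = 13: rhs = 11, matching y values: none (0 points).
  x = 14: rhs = 14, matching y values: none (0 points).
  x = 15: rhs = 9, matching y values: 3, 20 (2 points).
  x = 16: rhs = 2, matching y values: 5, 18 (2 points).
  x = 17: rhs = 22, matching y values: none (0 points).
  x = 18: rhs = 6, matching y values: 11, 12 (2 points).
  x = 19: rhs = 6, matching y values: 11, 12 (2 points).
  x = 20: rhs = 5, matching y values: none (0 points).
  x = 21: rhs = 9, matching y values: 3, 20 (2 points).
  x = 22: rhs = 1, matching y values: 1, 22 (2 points).
Total affine count: 20.
Full point count |E(F_23)| = 20 + 1 = 21.
Hasse bound: |21 − (23+1)| = |-3| = 3 ≤ 2√23 ≈ 9.5917 ✓.


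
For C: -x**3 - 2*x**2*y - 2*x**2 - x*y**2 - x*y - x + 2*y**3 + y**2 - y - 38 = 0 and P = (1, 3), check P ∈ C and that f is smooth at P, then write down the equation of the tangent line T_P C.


Tangent line at P: -32*x + 50*y - 118 = 0.

Step 1: f(1, 3) = 0, so P lies on C.
Step 2: partial derivatives
  f_x(x, y) = -3*x**2 - 4*x*y - 4*x - y**2 - y - 1, f_y(x, y) = -2*x**2 - 2*x*y - x + 6*y**2 + 2*y - 1.
  f_x(P) = -32, f_y(P) = 50 (gradient nonzero, so P is smooth).
Step 3: tangent line at P: -32·(x − 1) + 50·(y − 3) = 0.
Expanding: -32*x + 50*y - 118 = 0.


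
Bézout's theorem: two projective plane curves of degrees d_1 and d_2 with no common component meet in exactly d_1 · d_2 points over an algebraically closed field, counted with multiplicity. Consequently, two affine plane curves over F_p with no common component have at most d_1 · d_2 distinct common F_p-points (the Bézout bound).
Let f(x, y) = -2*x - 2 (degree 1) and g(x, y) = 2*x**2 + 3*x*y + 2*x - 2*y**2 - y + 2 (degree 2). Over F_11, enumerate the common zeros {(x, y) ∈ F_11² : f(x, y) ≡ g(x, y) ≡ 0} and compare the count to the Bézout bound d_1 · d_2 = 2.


Common zeros: ∅; count = 0; Bézout bound = 2.

deg(f) = 1, deg(g) = 2, so Bézout bound = 2.
Scan x ∈ F_11. For each x, list the y ∈ F_11 with f(x, y) ≡ 0 and those with g(x, y) ≡ 0 (mod 11); the common zeros in that column are the intersection.
  x = 0: f ≡ 0 at y ∈ ∅; g ≡ 0 at y ∈ ∅; common: ∅.
  x = 1: f ≡ 0 at y ∈ ∅; g ≡ 0 at y ∈ ∅; common: ∅.
  x = 2: f ≡ 0 at y ∈ ∅; g ≡ 0 at y ∈ {3, 5}; common: ∅.
  x = 3: f ≡ 0 at y ∈ ∅; g ≡ 0 at y ∈ ∅; common: ∅.
  x = 4: f ≡ 0 at y ∈ ∅; g ≡ 0 at y ∈ ∅; common: ∅.
  x = 5: f ≡ 0 at y ∈ ∅; g ≡ 0 at y ∈ ∅; common: ∅.
  x = 6: f ≡ 0 at y ∈ ∅; g ≡ 0 at y ∈ {5, 9}; common: ∅.
  x = 7: f ≡ 0 at y ∈ ∅; g ≡ 0 at y ∈ {1, 9}; common: ∅.
  x = 8: f ≡ 0 at y ∈ ∅; g ≡ 0 at y ∈ {7, 10}; common: ∅.
  x = 9: f ≡ 0 at y ∈ ∅; g ≡ 0 at y ∈ {3, 10}; common: ∅.
  x = 10: f ≡ 0 at y ∈ {0, 1, 2, 3, 4, 5, 6, 7, 8, 9, 10}; g ≡ 0 at y ∈ ∅; common: ∅.
Collecting: common zeros = ∅, so the count is 0.
Comparison with the Bézout bound: 0 ≤ 2 = deg(f)·deg(g), as expected for curves with no common component (the affine F_11-count falls short of the bound because intersections may lie at infinity, over extension fields, or carry multiplicity).


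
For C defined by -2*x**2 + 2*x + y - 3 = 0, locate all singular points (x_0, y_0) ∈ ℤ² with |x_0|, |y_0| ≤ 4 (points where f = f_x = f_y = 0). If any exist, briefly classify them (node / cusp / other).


No singular points in the scanned grid; C is smooth there.

Compute partial derivatives:
  f_x = 2 - 4*x.
  f_y = 1.
f_y = 1 is a nonzero constant, so f_y never vanishes: no point (x, y) can satisfy f = f_x = f_y = 0. In particular no (x, y) ∈ {−4, ..., 4}² is singular; the curve is smooth.


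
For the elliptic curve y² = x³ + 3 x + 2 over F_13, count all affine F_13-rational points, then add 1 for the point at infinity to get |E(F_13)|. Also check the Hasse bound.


Affine points = {(2, 4), (2, 9), (3, 5), (3, 8), (4, 0), (5, 5), (5, 8), (9, 2), (9, 11), (11, 1), (11, 12)}; affine count = 11; |E(F_13)| = 12.

Discriminant check: Δ ∝ 4a³ + 27b² = 4·3³ + 27·2² = 4·27 + 27·4 ≡ 8 (mod 13). Nonzero ⇒ E is nonsingular.
For each x ∈ F_13, compute rhs = x³ + 3·x + 2 mod 13, then count y ∈ F_13 with y² ≡ rhs.
  x = 0: rhs = 2, matching y values: none (0 points).
  x = 1: rhs = 6, matching y values: none (0 points).
  x = 2: rhs = 3, matching y values: 4, 9 (2 points).
  x = 3: rhs = 12, matching y values: 5, 8 (2 points).
  x = 4: rhs = 0, matching y values: 0 (1 points).
  x = 5: rhs = 12, matching y values: 5, 8 (2 points).
  x = 6: rhs = 2, matching y values: none (0 points).
  x = 7: rhs = 2, matching y values: none (0 points).
  x = 8: rhs = 5, matching y values: none (0 points).
  x = 9: rhs = 4, matching y values: 2, 11 (2 points).
  x = 10: rhs = 5, matching y values: none (0 points).
  x = 11: rhs = 1, matching y values: 1, 12 (2 points).
  x = 12: rhs = 11, matching y values: none (0 points).
Total affine count: 11.
Full point count |E(F_13)| = 11 + 1 = 12.
Hasse bound: |12 − (13+1)| = |-2| = 2 ≤ 2√13 ≈ 7.2111 ✓.


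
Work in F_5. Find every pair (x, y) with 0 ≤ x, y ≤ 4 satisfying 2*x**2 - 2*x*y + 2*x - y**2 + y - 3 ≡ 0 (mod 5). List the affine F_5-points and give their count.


Affine F_5-points: {(0, 2), (0, 4), (1, 2), (2, 1), (3, 1), (3, 4)}; count = 6.

For each of the 25 pairs (x, y) ∈ F_5², evaluate f(x, y) mod 5. Record the zeros.
  x = 0: [0↦2, 1↦2, 2↦0, 3↦1, 4↦0]  zeros at y ∈ {2, 4}
  x = 1: [0↦1, 1↦4, 2↦0, 3↦4, 4↦1]  zeros at y ∈ {2}
  x = 2: [0↦4, 1↦0, 2↦4, 3↦1, 4↦1]  zeros at y ∈ {1}
  x = 3: [0↦1, 1↦0, 2↦2, 3↦2, 4↦0]  zeros at y ∈ {1, 4}
  x = 4: [0↦2, 1↦4, 2↦4, 3↦2, 4↦3]  zeros at y ∈ ∅
Collecting zeros: affine points = {(0, 2), (0, 4), (1, 2), (2, 1), (3, 1), (3, 4)}.
Total count |C(F_5)_aff| = 6.


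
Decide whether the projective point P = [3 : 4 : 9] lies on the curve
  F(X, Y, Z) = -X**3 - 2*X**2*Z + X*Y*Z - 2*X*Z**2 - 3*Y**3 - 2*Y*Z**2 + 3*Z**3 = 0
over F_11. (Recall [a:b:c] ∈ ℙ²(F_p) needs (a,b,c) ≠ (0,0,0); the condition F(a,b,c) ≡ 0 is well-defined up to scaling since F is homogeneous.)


F(3,4,9) ≡ 10 (mod 11); P is NOT on the curve.

Evaluate F(3, 4, 9) term-by-term (mod 11).
  -X**3 ↦ -1·27·1·1 = -27
  -2*X**2*Z ↦ -2·9·1·9 = -162
  X*Y*Z ↦ 1·3·4·9 = 108
  -2*X*Z**2 ↦ -2·3·1·81 = -486
  -3*Y**3 ↦ -3·1·64·1 = -192
  -2*Y*Z**2 ↦ -2·1·4·81 = -648
  3*Z**3 ↦ 3·1·1·729 = 2187
Sum: F(3, 4, 9) = (-27) + (-162) + (108) + (-486) + (-192) + (-648) + (2187) = 780.
Reducing mod 11: 780 ≡ 10 (mod 11).
Since F(a, b, c) ≡ 10 ≠ 0 (mod 11), P does NOT lie on the curve.


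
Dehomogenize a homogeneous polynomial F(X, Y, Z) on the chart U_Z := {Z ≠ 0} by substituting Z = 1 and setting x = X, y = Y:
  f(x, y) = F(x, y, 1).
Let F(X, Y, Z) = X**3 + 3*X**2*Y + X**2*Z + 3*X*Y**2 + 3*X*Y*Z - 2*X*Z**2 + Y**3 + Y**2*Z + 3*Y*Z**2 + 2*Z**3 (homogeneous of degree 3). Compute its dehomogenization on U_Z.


f(x, y) = x**3 + 3*x**2*y + x**2 + 3*x*y**2 + 3*x*y - 2*x + y**3 + y**2 + 3*y + 2

On U_Z we set Z = 1. Each monomial c·X^i·Y^j·Z^k in F becomes c·x^i·y^j·1^k = c·x^i·y^j.
Substituting Z = 1: F(X, Y, 1) = x**3 + 3*x**2*y + x**2 + 3*x*y**2 + 3*x*y - 2*x + y**3 + y**2 + 3*y + 2.
Note: deg(f) ≤ deg(F) = 3; strict inequality happens when F is divisible by Z (lost terms).


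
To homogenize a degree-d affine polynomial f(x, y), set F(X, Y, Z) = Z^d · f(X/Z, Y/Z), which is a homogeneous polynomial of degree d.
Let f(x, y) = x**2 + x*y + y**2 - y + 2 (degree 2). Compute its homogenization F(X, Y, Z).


F(X, Y, Z) = X**2 + X*Y + Y**2 - Y*Z + 2*Z**2

deg(f) = 2.
Substitute x = X/Z, y = Y/Z into f, then multiply by Z^2.
  monomial 1·x^2·y^0 ↦ 1·X^2·Y^0·Z^0.
  monomial 1·x^1·y^1 ↦ 1·X^1·Y^1·Z^0.
  monomial 1·x^0·y^2 ↦ 1·X^0·Y^2·Z^0.
  monomial -1·x^0·y^1 ↦ -1·X^0·Y^1·Z^1.
  monomial 2·x^0·y^0 ↦ 2·X^0·Y^0·Z^2.
Collecting: F(X, Y, Z) = X**2 + X*Y + Y**2 - Y*Z + 2*Z**2.


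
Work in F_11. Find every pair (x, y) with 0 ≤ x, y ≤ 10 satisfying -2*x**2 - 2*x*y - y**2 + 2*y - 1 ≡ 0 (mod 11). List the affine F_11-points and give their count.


Affine F_11-points: {(0, 1), (2, 4), (2, 5), (4, 0), (4, 5), (5, 4), (5, 10), (7, 0), (7, 10), (9, 3), (10, 1), (10, 3)}; count = 12.

For each of the 121 pairs (x, y) ∈ F_11², evaluate f(x, y) mod 11. Record the zeros.
  x = 0: [0↦10, 1↦0, 2↦10, 3↦7, 4↦2, 5↦6, 6↦8, 7↦8, 8↦6, 9↦2, 10↦7]  zeros at y ∈ {1}
  x = 1: [0↦8, 1↦7, 2↦4, 3↦10, 4↦3, 5↦5, 6↦5, 7↦3, 8↦10, 9↦4, 10↦7]  zeros at y ∈ ∅
  x = 2: [0↦2, 1↦10, 2↦5, 3↦9, 4↦0, 5↦0, 6↦9, 7↦5, 8↦10, 9↦2, 10↦3]  zeros at y ∈ {4, 5}
  x = 3: [0↦3, 1↦9, 2↦2, 3↦4, 4↦4, 5↦2, 6↦9, 7↦3, 8↦6, 9↦7, 10↦6]  zeros at y ∈ ∅
  x = 4: [0↦0, 1↦4, 2↦6, 3↦6, 4↦4, 5↦0, 6↦5, 7↦8, 8↦9, 9↦8, 10↦5]  zeros at y ∈ {0, 5}
  x = 5: [0↦4, 1↦6, 2↦6, 3↦4, 4↦0, 5↦5, 6↦8, 7↦9, 8↦8, 9↦5, 10↦0]  zeros at y ∈ {4, 10}
  x = 6: [0↦4, 1↦4, 2↦2, 3↦9, 4↦3, 5↦6, 6↦7, 7↦6, 8↦3, 9↦9, 10↦2]  zeros at y ∈ ∅
  x = 7: [0↦0, 1↦9, 2↦5, 3↦10, 4↦2, 5↦3, 6↦2, 7↦10, 8↦5, 9↦9, 10↦0]  zeros at y ∈ {0, 10}
  x = 8: [0↦3, 1↦10, 2↦4, 3↦7, 4↦8, 5↦7, 6↦4, 7↦10, 8↦3, 9↦5, 10↦5]  zeros at y ∈ ∅
  x = 9: [0↦2, 1↦7, 2↦10, 3↦0, 4↦10, 5↦7, 6↦2, 7↦6, 8↦8, 9↦8, 10↦6]  zeros at y ∈ {3}
  x = 10: [0↦8, 1↦0, 2↦1, 3↦0, 4↦8, 5↦3, 6↦7, 7↦9, 8↦9, 9↦7, 10↦3]  zeros at y ∈ {1, 3}
Collecting zeros: affine points = {(0, 1), (2, 4), (2, 5), (4, 0), (4, 5), (5, 4), (5, 10), (7, 0), (7, 10), (9, 3), (10, 1), (10, 3)}.
Total count |C(F_11)_aff| = 12.


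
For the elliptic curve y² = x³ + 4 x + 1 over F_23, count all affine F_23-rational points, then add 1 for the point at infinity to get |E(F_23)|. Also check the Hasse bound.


Affine points = {(0, 1), (0, 22), (1, 11), (1, 12), (4, 9), (4, 14), (5, 10), (5, 13), (7, 2), (7, 21), (8, 4), (8, 19), (10, 11), (10, 12), (12, 11), (12, 12), (14, 8), (14, 15), (15, 3), (15, 20), (19, 6), (19, 17), (20, 10), (20, 13), (21, 10), (21, 13)}; affine count = 26; |E(F_23)| = 27.

Discriminant check: Δ ∝ 4a³ + 27b² = 4·4³ + 27·1² = 4·64 + 27·1 ≡ 7 (mod 23). Nonzero ⇒ E is nonsingular.
For each x ∈ F_23, compute rhs = x³ + 4·x + 1 mod 23, then count y ∈ F_23 with y² ≡ rhs.
  x = 0: rhs = 1, matching y values: 1, 22 (2 points).
  x = 1: rhs = 6, matching y values: 11, 12 (2 points).
  x = 2: rhs = 17, matching y values: none (0 points).
  x = 3: rhs = 17, matching y values: none (0 points).
  x = 4: rhs = 12, matching y values: 9, 14 (2 points).
  x = 5: rhs = 8, matching y values: 10, 13 (2 points).
  x = 6: rhs = 11, matching y values: none (0 points).
  x = 7: rhs = 4, matching y values: 2, 21 (2 points).
  x = 8: rhs = 16, matching y values: 4, 19 (2 points).
  x = 9: rhs = 7, matching y values: none (0 points).
  x = 10: rhs = 6, matching y values: 11, 12 (2 points).
  x = 11: rhs = 19, matching y values: none (0 points).
  x = 12: rhs = 6, matching y values: 11, 12 (2 points).
  x = 13: rhs = 19, matching y values: none (0 points).
  x = 14: rhs = 18, matching y values: 8, 15 (2 points).
  x = 15: rhs = 9, matching y values: 3, 20 (2 points).
  x = 16: rhs = 21, matching y values: none (0 points).
  x = 17: rhs = 14, matching y values: none (0 points).
  x = 18: rhs = 17, matching y values: none (0 points).
  x = 19: rhs = 13, matching y values: 6, 17 (2 points).
  x = 20: rhs = 8, matching y values: 10, 13 (2 points).
  x = 21: rhs = 8, matching y values: 10, 13 (2 points).
  x = 22: rhs = 19, matching y values: none (0 points).
Total affine count: 26.
Full point count |E(F_23)| = 26 + 1 = 27.
Hasse bound: |27 − (23+1)| = |3| = 3 ≤ 2√23 ≈ 9.5917 ✓.


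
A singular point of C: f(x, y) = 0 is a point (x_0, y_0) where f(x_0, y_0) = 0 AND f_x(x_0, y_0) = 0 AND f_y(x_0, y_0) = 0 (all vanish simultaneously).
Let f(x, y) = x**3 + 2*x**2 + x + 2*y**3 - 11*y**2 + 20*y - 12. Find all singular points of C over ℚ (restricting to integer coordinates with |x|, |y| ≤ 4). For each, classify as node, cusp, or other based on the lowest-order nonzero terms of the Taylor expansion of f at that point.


Singular points: {(-1, 2)}; classification: node.

Compute partial derivatives:
  f_x = 3*x**2 + 4*x + 1.
  f_y = 6*y**2 - 22*y + 20.
Scan x_0 ∈ {−4, ..., 4}. For each x_0, f_y(x_0, y) is a polynomial in y; find its integer roots y ∈ {−4, ..., 4}, then test f_x and f at those candidates.
  x = -4: f_y(-4, y) = 6*y**2 - 22*y + 20; vanishes at y ∈ {2}. (-4, 2): f_x = 33 ≠ 0.
  x = -3: f_y(-3, y) = 6*y**2 - 22*y + 20; vanishes at y ∈ {2}. (-3, 2): f_x = 16 ≠ 0.
  x = -2: f_y(-2, y) = 6*y**2 - 22*y + 20; vanishes at y ∈ {2}. (-2, 2): f_x = 5 ≠ 0.
  x = -1: f_y(-1, y) = 6*y**2 - 22*y + 20; vanishes at y ∈ {2}. (-1, 2): f_x = 0, f = 0 — SINGULAR.
  x = 0: f_y(0, y) = 6*y**2 - 22*y + 20; vanishes at y ∈ {2}. (0, 2): f_x = 1 ≠ 0.
  x = 1: f_y(1, y) = 6*y**2 - 22*y + 20; vanishes at y ∈ {2}. (1, 2): f_x = 8 ≠ 0.
  x = 2: f_y(2, y) = 6*y**2 - 22*y + 20; vanishes at y ∈ {2}. (2, 2): f_x = 21 ≠ 0.
  x = 3: f_y(3, y) = 6*y**2 - 22*y + 20; vanishes at y ∈ {2}. (3, 2): f_x = 40 ≠ 0.
  x = 4: f_y(4, y) = 6*y**2 - 22*y + 20; vanishes at y ∈ {2}. (4, 2): f_x = 65 ≠ 0.
Only singular point on the grid: (-1, 2).
Classify: substitute x = -1 + u, y = 2 + v and expand: f = u**3 - u**2 + 2*v**3 + v**2.
No constant or linear terms (consistent with a singular point). Quadratic part: -u**2 + v**2. Cubic part: u**3 + 2*v**3.
The quadratic part v**2 - u**2 = (v − u)(v + u) splits into two distinct linear factors, so there are two distinct tangent lines y − 2 = ±(x − -1) — this is a node (ordinary double point).
Classification: node.


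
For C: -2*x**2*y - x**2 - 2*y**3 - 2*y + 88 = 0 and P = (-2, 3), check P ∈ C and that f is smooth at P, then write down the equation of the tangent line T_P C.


Tangent line at P: 28*x - 64*y + 248 = 0.

Step 1: f(-2, 3) = 0, so P lies on C.
Step 2: partial derivatives
  f_x(x, y) = -4*x*y - 2*x, f_y(x, y) = -2*x**2 - 6*y**2 - 2.
  f_x(P) = 28, f_y(P) = -64 (gradient nonzero, so P is smooth).
Step 3: tangent line at P: 28·(x − -2) + -64·(y − 3) = 0.
Expanding: 28*x - 64*y + 248 = 0.


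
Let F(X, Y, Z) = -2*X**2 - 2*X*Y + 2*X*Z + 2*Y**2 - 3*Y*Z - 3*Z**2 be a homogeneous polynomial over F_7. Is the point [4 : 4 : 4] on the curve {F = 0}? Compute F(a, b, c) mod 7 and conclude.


F(4,4,4) ≡ 2 (mod 7); P is NOT on the curve.

Evaluate F(4, 4, 4) term-by-term (mod 7).
  -2*X**2 ↦ -2·16·1·1 = -32
  -2*X*Y ↦ -2·4·4·1 = -32
  2*X*Z ↦ 2·4·1·4 = 32
  2*Y**2 ↦ 2·1·16·1 = 32
  -3*Y*Z ↦ -3·1·4·4 = -48
  -3*Z**2 ↦ -3·1·1·16 = -48
Sum: F(4, 4, 4) = (-32) + (-32) + (32) + (32) + (-48) + (-48) = -96.
Reducing mod 7: -96 ≡ 2 (mod 7).
Since F(a, b, c) ≡ 2 ≠ 0 (mod 7), P does NOT lie on the curve.


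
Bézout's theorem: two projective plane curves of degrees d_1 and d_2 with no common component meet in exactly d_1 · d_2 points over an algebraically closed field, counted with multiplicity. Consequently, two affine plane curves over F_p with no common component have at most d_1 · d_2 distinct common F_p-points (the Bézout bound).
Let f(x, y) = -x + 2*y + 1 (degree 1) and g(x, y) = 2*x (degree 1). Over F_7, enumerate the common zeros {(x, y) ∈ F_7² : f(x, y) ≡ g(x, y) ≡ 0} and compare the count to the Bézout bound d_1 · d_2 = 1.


Common zeros: {(0, 3)}; count = 1; Bézout bound = 1.

deg(f) = 1, deg(g) = 1, so Bézout bound = 1.
Scan x ∈ F_7. For each x, list the y ∈ F_7 with f(x, y) ≡ 0 and those with g(x, y) ≡ 0 (mod 7); the common zeros in that column are the intersection.
  x = 0: f ≡ 0 at y ∈ {3}; g ≡ 0 at y ∈ {0, 1, 2, 3, 4, 5, 6}; common: {3}.
  x = 1: f ≡ 0 at y ∈ {0}; g ≡ 0 at y ∈ ∅; common: ∅.
  x = 2: f ≡ 0 at y ∈ {4}; g ≡ 0 at y ∈ ∅; common: ∅.
  x = 3: f ≡ 0 at y ∈ {1}; g ≡ 0 at y ∈ ∅; common: ∅.
  x = 4: f ≡ 0 at y ∈ {5}; g ≡ 0 at y ∈ ∅; common: ∅.
  x = 5: f ≡ 0 at y ∈ {2}; g ≡ 0 at y ∈ ∅; common: ∅.
  x = 6: f ≡ 0 at y ∈ {6}; g ≡ 0 at y ∈ ∅; common: ∅.
Collecting: common zeros = {(0, 3)}, so the count is 1.
Comparison with the Bézout bound: 1 ≤ 1 = deg(f)·deg(g), as expected for curves with no common component (the bound is attained).


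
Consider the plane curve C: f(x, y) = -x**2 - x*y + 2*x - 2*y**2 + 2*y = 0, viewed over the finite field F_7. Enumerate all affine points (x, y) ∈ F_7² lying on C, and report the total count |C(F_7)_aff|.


Affine F_7-points: {(0, 0), (0, 1), (1, 1), (1, 3), (2, 0), (5, 3), (5, 6)}; count = 7.

For each of the 49 pairs (x, y) ∈ F_7², evaluate f(x, y) mod 7. Record the zeros.
  x = 0: [0↦0, 1↦0, 2↦3, 3↦2, 4↦4, 5↦2, 6↦3]  zeros at y ∈ {0, 1}
  x = 1: [0↦1, 1↦0, 2↦2, 3↦0, 4↦1, 5↦5, 6↦5]  zeros at y ∈ {1, 3}
  x = 2: [0↦0, 1↦5, 2↦6, 3↦3, 4↦3, 5↦6, 6↦5]  zeros at y ∈ {0}
  x = 3: [0↦4, 1↦1, 2↦1, 3↦4, 4↦3, 5↦5, 6↦3]  zeros at y ∈ ∅
  x = 4: [0↦6, 1↦2, 2↦1, 3↦3, 4↦1, 5↦2, 6↦6]  zeros at y ∈ ∅
  x = 5: [0↦6, 1↦1, 2↦6, 3↦0, 4↦4, 5↦4, 6↦0]  zeros at y ∈ {3, 6}
  x = 6: [0↦4, 1↦5, 2↦2, 3↦2, 4↦5, 5↦4, 6↦6]  zeros at y ∈ ∅
Collecting zeros: affine points = {(0, 0), (0, 1), (1, 1), (1, 3), (2, 0), (5, 3), (5, 6)}.
Total count |C(F_7)_aff| = 7.
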